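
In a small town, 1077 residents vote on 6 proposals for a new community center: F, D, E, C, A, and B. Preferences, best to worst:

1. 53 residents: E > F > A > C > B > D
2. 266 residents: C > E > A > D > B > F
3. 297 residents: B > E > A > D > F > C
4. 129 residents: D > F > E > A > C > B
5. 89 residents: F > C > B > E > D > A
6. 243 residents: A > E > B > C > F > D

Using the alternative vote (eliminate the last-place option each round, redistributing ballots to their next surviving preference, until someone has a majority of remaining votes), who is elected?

Round 1: F 89, D 129, E 53, C 266, A 243, B 297. Eliminate E.
Round 2: F 142, D 129, C 266, A 243, B 297. Eliminate D.
Round 3: F 271, C 266, A 243, B 297. Eliminate A.
Round 4: F 271, C 266, B 540. B has a majority.

B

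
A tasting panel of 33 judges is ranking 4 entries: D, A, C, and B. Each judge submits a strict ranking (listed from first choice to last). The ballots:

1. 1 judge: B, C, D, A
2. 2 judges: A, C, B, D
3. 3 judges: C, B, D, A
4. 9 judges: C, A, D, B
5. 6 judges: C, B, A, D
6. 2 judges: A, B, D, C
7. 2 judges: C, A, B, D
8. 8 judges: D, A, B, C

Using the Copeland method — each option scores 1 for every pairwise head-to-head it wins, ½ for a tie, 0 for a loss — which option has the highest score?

D: beats B; loses to A and C → score 1.
A: beats D and B; loses to C → score 2.
C: beats D, A, and B → score 3.
B: loses to D, A, and C → score 0.
C has the best pairwise record.

C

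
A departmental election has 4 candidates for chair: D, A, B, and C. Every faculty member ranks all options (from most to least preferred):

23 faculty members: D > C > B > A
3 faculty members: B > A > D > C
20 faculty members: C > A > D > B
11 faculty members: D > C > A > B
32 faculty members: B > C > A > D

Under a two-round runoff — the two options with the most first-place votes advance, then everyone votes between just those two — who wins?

D

Round 1 first-place votes: D 34, A 0, B 35, C 20.
B and D advance.
Runoff: B is preferred to D by 35 voters; D by 54.
D wins the runoff.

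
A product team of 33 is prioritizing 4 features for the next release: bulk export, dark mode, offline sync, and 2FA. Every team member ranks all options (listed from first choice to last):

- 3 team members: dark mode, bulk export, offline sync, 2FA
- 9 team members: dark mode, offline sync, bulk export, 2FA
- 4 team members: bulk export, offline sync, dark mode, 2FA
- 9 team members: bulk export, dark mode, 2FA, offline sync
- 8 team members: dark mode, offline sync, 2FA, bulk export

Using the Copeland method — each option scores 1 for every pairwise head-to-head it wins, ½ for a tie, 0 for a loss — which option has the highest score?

dark mode

bulk export: beats 2FA; loses to dark mode and offline sync → score 1.
dark mode: beats bulk export, offline sync, and 2FA → score 3.
offline sync: beats bulk export and 2FA; loses to dark mode → score 2.
2FA: loses to bulk export, dark mode, and offline sync → score 0.
dark mode has the best pairwise record.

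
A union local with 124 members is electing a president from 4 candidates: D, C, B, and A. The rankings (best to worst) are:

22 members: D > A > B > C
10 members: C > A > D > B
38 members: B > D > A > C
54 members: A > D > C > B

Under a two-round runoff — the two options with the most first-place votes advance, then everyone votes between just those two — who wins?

Round 1 first-place votes: D 22, C 10, B 38, A 54.
A and B advance.
Runoff: A is preferred to B by 86 voters; B by 38.
A wins the runoff.

A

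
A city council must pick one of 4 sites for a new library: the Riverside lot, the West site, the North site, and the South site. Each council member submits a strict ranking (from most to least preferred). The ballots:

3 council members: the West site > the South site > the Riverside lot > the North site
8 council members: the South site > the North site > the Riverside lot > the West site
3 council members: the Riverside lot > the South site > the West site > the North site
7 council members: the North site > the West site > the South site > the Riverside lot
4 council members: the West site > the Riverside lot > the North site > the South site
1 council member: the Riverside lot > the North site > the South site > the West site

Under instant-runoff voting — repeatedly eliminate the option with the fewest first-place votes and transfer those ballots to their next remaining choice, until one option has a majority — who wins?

the South site

Round 1: the Riverside lot 4, the West site 7, the North site 7, the South site 8. Eliminate the Riverside lot.
Round 2: the West site 7, the North site 8, the South site 11. Eliminate the West site.
Round 3: the North site 12, the South site 14. The South site has a majority.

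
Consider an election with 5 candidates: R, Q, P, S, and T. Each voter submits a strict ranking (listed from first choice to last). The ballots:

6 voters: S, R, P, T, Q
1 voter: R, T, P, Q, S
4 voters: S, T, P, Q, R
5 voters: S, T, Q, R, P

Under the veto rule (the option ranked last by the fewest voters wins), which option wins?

T

Last-place votes: R 4, Q 6, P 5, S 1, T 0.
T is ranked last by the fewest voters, so T wins.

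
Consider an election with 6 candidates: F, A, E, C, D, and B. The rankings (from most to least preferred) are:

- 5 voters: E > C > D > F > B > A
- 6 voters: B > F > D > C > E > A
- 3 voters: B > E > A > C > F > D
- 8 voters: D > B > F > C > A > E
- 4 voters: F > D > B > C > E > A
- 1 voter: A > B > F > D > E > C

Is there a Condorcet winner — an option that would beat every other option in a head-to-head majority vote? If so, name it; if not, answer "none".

Checking pairwise contests:
B beats F 18–9.
F beats A 23–4.
F beats E 19–8.
F beats C 19–8.
F beats D 14–13.
D beats B 17–10.
Every option loses at least one head-to-head, so there is no Condorcet winner.

none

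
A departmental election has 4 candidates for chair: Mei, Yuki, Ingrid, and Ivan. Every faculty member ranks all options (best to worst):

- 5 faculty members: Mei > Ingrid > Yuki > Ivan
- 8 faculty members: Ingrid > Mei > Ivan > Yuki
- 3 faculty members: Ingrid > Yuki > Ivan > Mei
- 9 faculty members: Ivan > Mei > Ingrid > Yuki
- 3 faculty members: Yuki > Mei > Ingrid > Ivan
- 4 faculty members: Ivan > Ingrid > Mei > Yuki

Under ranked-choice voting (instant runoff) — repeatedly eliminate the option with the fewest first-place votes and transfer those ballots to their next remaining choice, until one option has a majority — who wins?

Round 1: Mei 5, Yuki 3, Ingrid 11, Ivan 13. Eliminate Yuki.
Round 2: Mei 8, Ingrid 11, Ivan 13. Eliminate Mei.
Round 3: Ingrid 19, Ivan 13. Ingrid has a majority.

Ingrid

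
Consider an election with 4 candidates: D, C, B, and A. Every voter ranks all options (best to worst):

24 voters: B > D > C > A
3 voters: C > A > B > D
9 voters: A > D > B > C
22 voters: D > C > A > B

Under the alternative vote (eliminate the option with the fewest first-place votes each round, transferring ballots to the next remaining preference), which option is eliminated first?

Round 1: D 22, C 3, B 24, A 9. Eliminate C.

C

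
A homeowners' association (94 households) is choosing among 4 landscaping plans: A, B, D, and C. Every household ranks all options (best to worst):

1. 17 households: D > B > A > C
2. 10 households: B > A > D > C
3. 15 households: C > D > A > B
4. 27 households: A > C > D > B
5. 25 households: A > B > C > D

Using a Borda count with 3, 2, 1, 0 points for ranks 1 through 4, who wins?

A

A: 17·1 + 10·2 + 15·1 + 27·3 + 25·3 = 208
B: 17·2 + 10·3 + 15·0 + 27·0 + 25·2 = 114
D: 17·3 + 10·1 + 15·2 + 27·1 + 25·0 = 118
C: 17·0 + 10·0 + 15·3 + 27·2 + 25·1 = 124
A has the highest Borda score (208).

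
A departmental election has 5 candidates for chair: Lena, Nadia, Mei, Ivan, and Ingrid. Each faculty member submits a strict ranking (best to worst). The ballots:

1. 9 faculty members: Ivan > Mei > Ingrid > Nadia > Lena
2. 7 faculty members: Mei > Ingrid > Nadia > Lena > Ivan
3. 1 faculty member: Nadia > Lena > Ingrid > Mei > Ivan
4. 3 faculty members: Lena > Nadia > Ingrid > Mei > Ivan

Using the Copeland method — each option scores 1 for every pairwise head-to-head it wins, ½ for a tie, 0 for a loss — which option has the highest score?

Lena: beats Ivan; loses to Nadia, Mei, and Ingrid → score 1.
Nadia: beats Lena and Ivan; loses to Mei and Ingrid → score 2.
Mei: beats Lena, Nadia, Ivan, and Ingrid → score 4.
Ivan: loses to Lena, Nadia, Mei, and Ingrid → score 0.
Ingrid: beats Lena, Nadia, and Ivan; loses to Mei → score 3.
Mei has the best pairwise record.

Mei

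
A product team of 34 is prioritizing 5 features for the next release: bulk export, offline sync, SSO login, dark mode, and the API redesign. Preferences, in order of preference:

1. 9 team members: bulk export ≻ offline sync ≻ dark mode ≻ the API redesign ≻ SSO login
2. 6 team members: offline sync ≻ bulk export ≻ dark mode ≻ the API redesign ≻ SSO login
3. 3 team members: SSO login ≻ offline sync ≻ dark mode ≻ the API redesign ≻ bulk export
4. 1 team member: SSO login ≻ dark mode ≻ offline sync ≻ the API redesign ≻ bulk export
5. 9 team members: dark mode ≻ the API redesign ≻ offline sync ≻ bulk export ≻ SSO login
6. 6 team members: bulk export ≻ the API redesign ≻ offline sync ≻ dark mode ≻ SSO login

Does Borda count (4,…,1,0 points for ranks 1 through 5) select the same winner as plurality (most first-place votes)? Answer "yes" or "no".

no

Borda — scores: bulk export 87, offline sync 92, SSO login 16, dark mode 81, the API redesign 64. Winner: offline sync.
Plurality — first-place votes: bulk export 15, offline sync 6, SSO login 4, dark mode 9, the API redesign 0. Winner: bulk export.
The two methods disagree.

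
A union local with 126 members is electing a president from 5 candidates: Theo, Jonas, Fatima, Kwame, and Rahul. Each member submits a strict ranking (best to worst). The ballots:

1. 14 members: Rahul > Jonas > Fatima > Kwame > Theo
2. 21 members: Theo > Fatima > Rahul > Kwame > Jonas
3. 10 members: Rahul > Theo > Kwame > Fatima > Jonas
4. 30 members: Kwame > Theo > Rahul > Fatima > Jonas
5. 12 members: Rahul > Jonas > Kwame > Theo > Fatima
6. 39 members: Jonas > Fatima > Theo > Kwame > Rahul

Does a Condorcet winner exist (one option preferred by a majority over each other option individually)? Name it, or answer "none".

Checking pairwise contests:
Jonas beats Theo 65–61.
Rahul beats Jonas 87–39.
Theo beats Fatima 73–53.
Theo beats Kwame 70–56.
Theo beats Rahul 90–36.
Every option loses at least one head-to-head, so there is no Condorcet winner.

none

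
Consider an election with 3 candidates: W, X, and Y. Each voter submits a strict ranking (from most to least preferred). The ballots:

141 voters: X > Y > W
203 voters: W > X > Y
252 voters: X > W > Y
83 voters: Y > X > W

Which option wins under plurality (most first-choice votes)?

X

First-place votes: W 203, X 393, Y 83.
X has the most first-place votes.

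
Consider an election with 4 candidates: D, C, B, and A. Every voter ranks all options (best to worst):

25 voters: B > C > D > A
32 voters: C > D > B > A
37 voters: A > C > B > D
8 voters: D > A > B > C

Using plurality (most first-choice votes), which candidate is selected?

First-place votes: D 8, C 32, B 25, A 37.
A has the most first-place votes.

A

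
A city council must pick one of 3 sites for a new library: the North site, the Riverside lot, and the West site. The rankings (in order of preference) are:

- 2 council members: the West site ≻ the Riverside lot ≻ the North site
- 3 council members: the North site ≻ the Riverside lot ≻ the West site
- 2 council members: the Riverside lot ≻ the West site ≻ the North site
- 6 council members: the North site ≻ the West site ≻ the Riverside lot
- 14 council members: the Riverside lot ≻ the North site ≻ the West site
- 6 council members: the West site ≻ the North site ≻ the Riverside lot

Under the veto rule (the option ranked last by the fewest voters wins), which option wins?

Last-place votes: the North site 4, the Riverside lot 12, the West site 17.
the North site is ranked last by the fewest voters, so the North site wins.

the North site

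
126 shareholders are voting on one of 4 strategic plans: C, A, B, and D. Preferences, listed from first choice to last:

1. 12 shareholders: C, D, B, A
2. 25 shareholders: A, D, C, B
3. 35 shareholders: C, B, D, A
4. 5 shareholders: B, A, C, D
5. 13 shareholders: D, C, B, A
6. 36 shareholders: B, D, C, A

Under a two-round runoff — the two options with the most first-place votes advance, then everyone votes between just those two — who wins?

Round 1 first-place votes: C 47, A 25, B 41, D 13.
C and B advance.
Runoff: C is preferred to B by 85 voters; B by 41.
C wins the runoff.

C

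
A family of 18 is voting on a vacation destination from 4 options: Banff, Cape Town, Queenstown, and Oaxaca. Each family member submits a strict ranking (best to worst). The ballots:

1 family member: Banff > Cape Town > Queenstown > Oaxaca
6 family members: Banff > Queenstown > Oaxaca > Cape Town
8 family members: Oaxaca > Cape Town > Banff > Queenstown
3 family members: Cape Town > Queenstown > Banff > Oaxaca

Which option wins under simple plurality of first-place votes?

Oaxaca

First-place votes: Banff 7, Cape Town 3, Queenstown 0, Oaxaca 8.
Oaxaca has the most first-place votes.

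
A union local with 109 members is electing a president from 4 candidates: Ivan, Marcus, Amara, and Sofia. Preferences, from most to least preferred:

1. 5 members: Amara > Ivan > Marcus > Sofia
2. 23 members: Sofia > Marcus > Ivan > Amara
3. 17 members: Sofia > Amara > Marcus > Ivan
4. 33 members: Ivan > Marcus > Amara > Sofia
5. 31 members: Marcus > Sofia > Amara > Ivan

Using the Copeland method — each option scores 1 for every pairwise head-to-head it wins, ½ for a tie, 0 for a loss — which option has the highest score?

Marcus

Ivan: beats Amara; loses to Marcus and Sofia → score 1.
Marcus: beats Ivan, Amara, and Sofia → score 3.
Amara: loses to Ivan, Marcus, and Sofia → score 0.
Sofia: beats Ivan and Amara; loses to Marcus → score 2.
Marcus has the best pairwise record.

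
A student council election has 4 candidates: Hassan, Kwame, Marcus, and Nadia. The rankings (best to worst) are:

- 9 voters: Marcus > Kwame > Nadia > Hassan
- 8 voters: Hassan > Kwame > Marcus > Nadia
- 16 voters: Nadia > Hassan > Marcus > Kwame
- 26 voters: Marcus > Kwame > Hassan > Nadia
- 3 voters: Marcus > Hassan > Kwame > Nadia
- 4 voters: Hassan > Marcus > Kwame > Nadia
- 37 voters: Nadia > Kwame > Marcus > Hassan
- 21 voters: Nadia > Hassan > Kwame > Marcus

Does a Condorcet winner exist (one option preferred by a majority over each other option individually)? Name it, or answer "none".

Nadia

Nadia vs Hassan: 83–41 for Nadia.
Nadia vs Kwame: 74–50 for Nadia.
Nadia vs Marcus: 74–50 for Nadia.
Nadia beats every other option head-to-head.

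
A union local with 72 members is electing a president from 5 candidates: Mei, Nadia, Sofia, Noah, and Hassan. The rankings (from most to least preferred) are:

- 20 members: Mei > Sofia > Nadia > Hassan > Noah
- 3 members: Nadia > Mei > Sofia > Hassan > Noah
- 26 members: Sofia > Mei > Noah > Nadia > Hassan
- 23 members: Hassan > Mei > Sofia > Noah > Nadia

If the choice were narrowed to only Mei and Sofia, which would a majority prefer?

Mei

Voters preferring Mei to Sofia: 46; preferring Sofia to Mei: 26.
Mei wins the head-to-head.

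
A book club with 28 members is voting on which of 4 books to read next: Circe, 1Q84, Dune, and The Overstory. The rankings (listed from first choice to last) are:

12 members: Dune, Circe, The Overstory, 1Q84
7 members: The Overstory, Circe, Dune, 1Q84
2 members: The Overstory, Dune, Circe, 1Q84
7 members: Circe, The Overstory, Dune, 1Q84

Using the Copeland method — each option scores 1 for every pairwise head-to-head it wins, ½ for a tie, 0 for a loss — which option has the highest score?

Circe

Circe: beats 1Q84 and The Overstory; ties Dune → score 2.5.
1Q84: loses to Circe, Dune, and The Overstory → score 0.
Dune: beats 1Q84; ties Circe; loses to The Overstory → score 1.5.
The Overstory: beats 1Q84 and Dune; loses to Circe → score 2.
Circe has the best pairwise record.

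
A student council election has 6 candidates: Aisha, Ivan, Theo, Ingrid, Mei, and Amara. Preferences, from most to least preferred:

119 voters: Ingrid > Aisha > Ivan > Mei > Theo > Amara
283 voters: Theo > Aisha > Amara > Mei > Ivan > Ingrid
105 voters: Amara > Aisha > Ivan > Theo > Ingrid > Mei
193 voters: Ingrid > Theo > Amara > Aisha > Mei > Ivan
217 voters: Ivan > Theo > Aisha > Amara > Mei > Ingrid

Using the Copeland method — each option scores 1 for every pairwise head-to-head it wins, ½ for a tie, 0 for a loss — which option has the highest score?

Theo

Aisha: beats Ivan, Ingrid, Mei, and Amara; loses to Theo → score 4.
Ivan: beats Ingrid; loses to Aisha, Theo, Mei, and Amara → score 1.
Theo: beats Aisha, Ivan, Ingrid, Mei, and Amara → score 5.
Ingrid: loses to Aisha, Ivan, Theo, Mei, and Amara → score 0.
Mei: beats Ivan and Ingrid; loses to Aisha, Theo, and Amara → score 2.
Amara: beats Ivan, Ingrid, and Mei; loses to Aisha and Theo → score 3.
Theo has the best pairwise record.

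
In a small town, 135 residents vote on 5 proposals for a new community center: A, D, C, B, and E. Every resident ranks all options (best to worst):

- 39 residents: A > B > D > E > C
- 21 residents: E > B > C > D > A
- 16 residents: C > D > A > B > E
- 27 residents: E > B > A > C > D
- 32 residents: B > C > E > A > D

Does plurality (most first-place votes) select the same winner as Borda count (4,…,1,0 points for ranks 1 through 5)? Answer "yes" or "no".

Plurality — first-place votes: A 39, D 0, C 16, B 32, E 48. Winner: E.
Borda — scores: A 274, D 147, C 229, B 405, E 295. Winner: B.
The two methods disagree.

no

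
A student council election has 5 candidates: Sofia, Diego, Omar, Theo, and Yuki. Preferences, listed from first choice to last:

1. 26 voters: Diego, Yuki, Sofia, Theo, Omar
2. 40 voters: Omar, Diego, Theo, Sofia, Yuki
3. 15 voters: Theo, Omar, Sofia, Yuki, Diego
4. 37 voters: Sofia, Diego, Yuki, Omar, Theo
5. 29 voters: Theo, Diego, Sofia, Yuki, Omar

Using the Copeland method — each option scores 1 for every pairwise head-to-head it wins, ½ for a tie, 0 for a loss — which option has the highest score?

Diego

Sofia: beats Omar and Yuki; loses to Diego and Theo → score 2.
Diego: beats Sofia, Omar, Theo, and Yuki → score 4.
Omar: beats Theo; loses to Sofia, Diego, and Yuki → score 1.
Theo: beats Sofia and Yuki; loses to Diego and Omar → score 2.
Yuki: beats Omar; loses to Sofia, Diego, and Theo → score 1.
Diego has the best pairwise record.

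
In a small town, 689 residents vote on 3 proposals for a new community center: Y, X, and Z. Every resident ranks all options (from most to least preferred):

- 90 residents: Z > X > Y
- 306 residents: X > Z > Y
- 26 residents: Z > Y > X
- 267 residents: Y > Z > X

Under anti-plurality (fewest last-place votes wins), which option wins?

Last-place votes: Y 396, X 293, Z 0.
Z is ranked last by the fewest voters, so Z wins.

Z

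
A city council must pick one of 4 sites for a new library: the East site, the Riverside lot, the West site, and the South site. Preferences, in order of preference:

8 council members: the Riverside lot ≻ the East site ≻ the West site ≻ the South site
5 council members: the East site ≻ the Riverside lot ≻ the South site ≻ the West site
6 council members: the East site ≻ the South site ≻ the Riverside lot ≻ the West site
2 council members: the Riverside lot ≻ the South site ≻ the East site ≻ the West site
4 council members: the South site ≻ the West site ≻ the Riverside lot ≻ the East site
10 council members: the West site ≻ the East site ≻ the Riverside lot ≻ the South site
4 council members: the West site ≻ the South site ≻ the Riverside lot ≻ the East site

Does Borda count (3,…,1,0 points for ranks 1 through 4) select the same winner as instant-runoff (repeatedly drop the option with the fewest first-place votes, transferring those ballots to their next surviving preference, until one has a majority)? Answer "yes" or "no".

Borda — scores: the East site 71, the Riverside lot 64, the West site 58, the South site 41. Winner: the East site.
Instant-runoff — R1 the East site 11, the Riverside lot 10, the West site 14, the South site 4 (the South site out); R2 the East site 11, the Riverside lot 10, the West site 18 (the Riverside lot out); R3 the East site 21, the West site 18 (the East site winner). Winner: the East site.
The two methods agree.

yes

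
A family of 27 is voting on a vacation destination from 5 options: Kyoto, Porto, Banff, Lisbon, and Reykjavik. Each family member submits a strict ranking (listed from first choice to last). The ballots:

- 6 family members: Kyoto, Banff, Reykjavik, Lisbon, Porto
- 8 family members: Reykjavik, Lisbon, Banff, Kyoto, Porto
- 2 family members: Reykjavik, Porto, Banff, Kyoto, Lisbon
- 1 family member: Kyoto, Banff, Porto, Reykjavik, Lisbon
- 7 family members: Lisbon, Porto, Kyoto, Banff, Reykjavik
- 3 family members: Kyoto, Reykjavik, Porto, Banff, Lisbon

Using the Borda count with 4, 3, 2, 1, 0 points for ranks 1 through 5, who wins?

Kyoto

Kyoto: 6·4 + 8·1 + 2·1 + 1·4 + 7·2 + 3·4 = 64
Porto: 6·0 + 8·0 + 2·3 + 1·2 + 7·3 + 3·2 = 35
Banff: 6·3 + 8·2 + 2·2 + 1·3 + 7·1 + 3·1 = 51
Lisbon: 6·1 + 8·3 + 2·0 + 1·0 + 7·4 + 3·0 = 58
Reykjavik: 6·2 + 8·4 + 2·4 + 1·1 + 7·0 + 3·3 = 62
Kyoto has the highest Borda score (64).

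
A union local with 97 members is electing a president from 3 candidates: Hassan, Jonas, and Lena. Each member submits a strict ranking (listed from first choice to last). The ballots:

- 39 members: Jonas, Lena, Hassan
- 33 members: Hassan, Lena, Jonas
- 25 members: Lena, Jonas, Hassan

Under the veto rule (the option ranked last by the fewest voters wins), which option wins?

Last-place votes: Hassan 64, Jonas 33, Lena 0.
Lena is ranked last by the fewest voters, so Lena wins.

Lena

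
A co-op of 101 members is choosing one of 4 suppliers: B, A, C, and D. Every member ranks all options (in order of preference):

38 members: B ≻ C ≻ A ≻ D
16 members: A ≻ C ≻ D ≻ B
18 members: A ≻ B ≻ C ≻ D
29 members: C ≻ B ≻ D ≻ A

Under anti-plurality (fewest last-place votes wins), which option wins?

Last-place votes: B 16, A 29, C 0, D 56.
C is ranked last by the fewest voters, so C wins.

C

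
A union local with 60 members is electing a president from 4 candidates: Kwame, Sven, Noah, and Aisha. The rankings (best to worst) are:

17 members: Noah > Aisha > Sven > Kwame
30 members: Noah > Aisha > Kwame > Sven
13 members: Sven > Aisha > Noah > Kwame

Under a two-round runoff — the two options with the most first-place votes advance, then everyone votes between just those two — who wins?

Noah

Round 1 first-place votes: Kwame 0, Sven 13, Noah 47, Aisha 0.
Noah and Sven advance.
Runoff: Noah is preferred to Sven by 47 voters; Sven by 13.
Noah wins the runoff.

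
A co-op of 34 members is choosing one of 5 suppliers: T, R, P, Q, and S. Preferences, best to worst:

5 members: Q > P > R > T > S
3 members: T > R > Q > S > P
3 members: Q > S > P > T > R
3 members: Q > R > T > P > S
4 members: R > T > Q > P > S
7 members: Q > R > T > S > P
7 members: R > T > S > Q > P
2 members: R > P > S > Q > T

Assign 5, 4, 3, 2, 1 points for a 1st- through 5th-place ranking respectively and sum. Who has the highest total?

R

T: 5·2 + 3·5 + 3·2 + 3·3 + 4·4 + 7·3 + 7·4 + 2·1 = 107
R: 5·3 + 3·4 + 3·1 + 3·4 + 4·5 + 7·4 + 7·5 + 2·5 = 135
P: 5·4 + 3·1 + 3·3 + 3·2 + 4·2 + 7·1 + 7·1 + 2·4 = 68
Q: 5·5 + 3·3 + 3·5 + 3·5 + 4·3 + 7·5 + 7·2 + 2·2 = 129
S: 5·1 + 3·2 + 3·4 + 3·1 + 4·1 + 7·2 + 7·3 + 2·3 = 71
R has the highest Borda score (135).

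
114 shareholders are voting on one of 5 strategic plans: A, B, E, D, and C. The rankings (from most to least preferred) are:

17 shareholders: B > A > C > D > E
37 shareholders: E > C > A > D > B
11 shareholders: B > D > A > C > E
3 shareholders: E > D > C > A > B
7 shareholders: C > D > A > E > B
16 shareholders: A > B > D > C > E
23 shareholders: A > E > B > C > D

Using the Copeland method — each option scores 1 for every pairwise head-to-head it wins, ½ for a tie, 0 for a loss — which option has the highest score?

A

A: beats B, E, D, and C → score 4.
B: beats D and C; loses to A and E → score 2.
E: beats B, D, and C; loses to A → score 3.
D: loses to A, B, E, and C → score 0.
C: beats D; loses to A, B, and E → score 1.
A has the best pairwise record.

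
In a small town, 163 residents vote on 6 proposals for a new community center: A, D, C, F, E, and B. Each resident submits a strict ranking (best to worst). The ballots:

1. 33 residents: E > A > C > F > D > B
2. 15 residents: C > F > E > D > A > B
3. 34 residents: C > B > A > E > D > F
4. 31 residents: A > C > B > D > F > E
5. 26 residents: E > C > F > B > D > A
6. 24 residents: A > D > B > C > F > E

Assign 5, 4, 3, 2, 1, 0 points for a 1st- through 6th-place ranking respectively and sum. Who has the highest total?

A: 33·4 + 15·1 + 34·3 + 31·5 + 26·0 + 24·5 = 524
D: 33·1 + 15·2 + 34·1 + 31·2 + 26·1 + 24·4 = 281
C: 33·3 + 15·5 + 34·5 + 31·4 + 26·4 + 24·2 = 620
F: 33·2 + 15·4 + 34·0 + 31·1 + 26·3 + 24·1 = 259
E: 33·5 + 15·3 + 34·2 + 31·0 + 26·5 + 24·0 = 408
B: 33·0 + 15·0 + 34·4 + 31·3 + 26·2 + 24·3 = 353
C has the highest Borda score (620).

C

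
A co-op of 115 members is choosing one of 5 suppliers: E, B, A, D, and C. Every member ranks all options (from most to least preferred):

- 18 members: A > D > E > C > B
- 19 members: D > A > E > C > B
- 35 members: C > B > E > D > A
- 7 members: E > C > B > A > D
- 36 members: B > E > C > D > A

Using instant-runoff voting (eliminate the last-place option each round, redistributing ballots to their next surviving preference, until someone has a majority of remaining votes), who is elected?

C

Round 1: E 7, B 36, A 18, D 19, C 35. Eliminate E.
Round 2: B 36, A 18, D 19, C 42. Eliminate A.
Round 3: B 36, D 37, C 42. Eliminate B.
Round 4: D 37, C 78. C has a majority.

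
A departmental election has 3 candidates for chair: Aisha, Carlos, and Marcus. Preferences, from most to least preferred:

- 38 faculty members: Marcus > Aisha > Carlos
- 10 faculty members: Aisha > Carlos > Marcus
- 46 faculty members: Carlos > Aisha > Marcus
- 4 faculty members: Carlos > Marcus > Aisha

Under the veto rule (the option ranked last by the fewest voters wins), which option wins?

Last-place votes: Aisha 4, Carlos 38, Marcus 56.
Aisha is ranked last by the fewest voters, so Aisha wins.

Aisha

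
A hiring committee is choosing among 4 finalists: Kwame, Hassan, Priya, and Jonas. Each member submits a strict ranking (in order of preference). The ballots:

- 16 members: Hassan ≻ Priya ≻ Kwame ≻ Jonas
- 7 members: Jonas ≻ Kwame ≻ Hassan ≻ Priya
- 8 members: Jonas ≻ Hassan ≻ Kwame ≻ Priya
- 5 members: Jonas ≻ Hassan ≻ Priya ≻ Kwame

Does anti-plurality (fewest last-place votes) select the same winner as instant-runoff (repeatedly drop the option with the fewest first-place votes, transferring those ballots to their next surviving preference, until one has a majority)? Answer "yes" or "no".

no

Anti-plurality — last-place votes: Kwame 5, Hassan 0, Priya 15, Jonas 16. Winner: Hassan.
Instant-runoff — R1 Kwame 0, Hassan 16, Priya 0, Jonas 20 (Jonas winner). Winner: Jonas.
The two methods disagree.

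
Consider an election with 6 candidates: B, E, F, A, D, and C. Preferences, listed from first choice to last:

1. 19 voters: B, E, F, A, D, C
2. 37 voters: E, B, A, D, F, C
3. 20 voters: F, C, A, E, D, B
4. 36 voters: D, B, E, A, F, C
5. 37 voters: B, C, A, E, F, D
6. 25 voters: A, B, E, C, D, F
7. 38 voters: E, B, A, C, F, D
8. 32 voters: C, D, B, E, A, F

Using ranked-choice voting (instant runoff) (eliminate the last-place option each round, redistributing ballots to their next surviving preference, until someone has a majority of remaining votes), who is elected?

Round 1: B 56, E 75, F 20, A 25, D 36, C 32. Eliminate F.
Round 2: B 56, E 75, A 25, D 36, C 52. Eliminate A.
Round 3: B 81, E 75, D 36, C 52. Eliminate D.
Round 4: B 117, E 75, C 52. Eliminate C.
Round 5: B 149, E 95. B has a majority.

B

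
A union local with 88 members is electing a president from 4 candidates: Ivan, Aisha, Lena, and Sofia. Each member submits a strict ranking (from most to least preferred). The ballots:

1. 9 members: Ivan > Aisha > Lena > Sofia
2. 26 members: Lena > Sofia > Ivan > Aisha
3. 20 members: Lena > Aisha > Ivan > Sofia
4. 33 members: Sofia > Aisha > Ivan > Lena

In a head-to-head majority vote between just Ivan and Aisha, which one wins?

Aisha

Voters preferring Ivan to Aisha: 35; preferring Aisha to Ivan: 53.
Aisha wins the head-to-head.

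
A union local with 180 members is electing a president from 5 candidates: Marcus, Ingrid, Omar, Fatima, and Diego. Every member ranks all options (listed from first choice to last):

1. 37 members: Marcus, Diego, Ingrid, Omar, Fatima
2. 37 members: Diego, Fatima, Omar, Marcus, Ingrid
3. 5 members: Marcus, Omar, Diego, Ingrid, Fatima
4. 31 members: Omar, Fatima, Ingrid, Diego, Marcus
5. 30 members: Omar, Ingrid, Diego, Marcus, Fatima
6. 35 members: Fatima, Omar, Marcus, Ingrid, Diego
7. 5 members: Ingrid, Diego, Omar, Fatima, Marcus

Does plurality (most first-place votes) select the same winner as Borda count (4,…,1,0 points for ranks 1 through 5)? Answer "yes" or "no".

yes

Plurality — first-place votes: Marcus 42, Ingrid 5, Omar 61, Fatima 35, Diego 37. Winner: Omar.
Borda — scores: Marcus 305, Ingrid 286, Omar 485, Fatima 349, Diego 375. Winner: Omar.
The two methods agree.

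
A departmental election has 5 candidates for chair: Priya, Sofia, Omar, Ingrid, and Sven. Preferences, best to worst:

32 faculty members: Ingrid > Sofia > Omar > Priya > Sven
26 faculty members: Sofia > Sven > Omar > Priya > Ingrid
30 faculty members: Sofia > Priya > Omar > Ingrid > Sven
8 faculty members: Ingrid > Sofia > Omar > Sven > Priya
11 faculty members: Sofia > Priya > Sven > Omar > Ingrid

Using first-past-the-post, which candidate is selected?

Sofia

First-place votes: Priya 0, Sofia 67, Omar 0, Ingrid 40, Sven 0.
Sofia has the most first-place votes.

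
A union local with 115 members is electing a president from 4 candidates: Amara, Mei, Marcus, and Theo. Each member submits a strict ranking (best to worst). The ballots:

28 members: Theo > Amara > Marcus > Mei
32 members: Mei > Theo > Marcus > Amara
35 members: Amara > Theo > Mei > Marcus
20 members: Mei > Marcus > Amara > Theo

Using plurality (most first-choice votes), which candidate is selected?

Mei

First-place votes: Amara 35, Mei 52, Marcus 0, Theo 28.
Mei has the most first-place votes.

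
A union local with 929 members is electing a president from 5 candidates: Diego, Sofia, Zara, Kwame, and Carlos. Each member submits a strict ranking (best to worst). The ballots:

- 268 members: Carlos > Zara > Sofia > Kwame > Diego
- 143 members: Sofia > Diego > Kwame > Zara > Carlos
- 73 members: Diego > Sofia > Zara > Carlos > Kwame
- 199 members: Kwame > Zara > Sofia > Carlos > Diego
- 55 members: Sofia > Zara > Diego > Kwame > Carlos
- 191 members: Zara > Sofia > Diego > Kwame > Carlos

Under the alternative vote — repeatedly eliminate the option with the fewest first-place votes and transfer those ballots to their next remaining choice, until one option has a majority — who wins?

Sofia

Round 1: Diego 73, Sofia 198, Zara 191, Kwame 199, Carlos 268. Eliminate Diego.
Round 2: Sofia 271, Zara 191, Kwame 199, Carlos 268. Eliminate Zara.
Round 3: Sofia 462, Kwame 199, Carlos 268. Eliminate Kwame.
Round 4: Sofia 661, Carlos 268. Sofia has a majority.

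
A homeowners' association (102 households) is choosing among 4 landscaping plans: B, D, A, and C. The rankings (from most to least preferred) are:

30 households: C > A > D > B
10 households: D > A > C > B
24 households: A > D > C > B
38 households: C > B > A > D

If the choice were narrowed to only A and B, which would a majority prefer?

A

Voters preferring A to B: 64; preferring B to A: 38.
A wins the head-to-head.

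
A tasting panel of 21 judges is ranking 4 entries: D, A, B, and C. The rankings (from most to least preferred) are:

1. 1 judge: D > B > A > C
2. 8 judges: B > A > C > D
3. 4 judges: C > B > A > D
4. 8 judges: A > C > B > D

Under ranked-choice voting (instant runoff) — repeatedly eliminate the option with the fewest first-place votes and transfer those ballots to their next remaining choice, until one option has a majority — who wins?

B

Round 1: D 1, A 8, B 8, C 4. Eliminate D.
Round 2: A 8, B 9, C 4. Eliminate C.
Round 3: A 8, B 13. B has a majority.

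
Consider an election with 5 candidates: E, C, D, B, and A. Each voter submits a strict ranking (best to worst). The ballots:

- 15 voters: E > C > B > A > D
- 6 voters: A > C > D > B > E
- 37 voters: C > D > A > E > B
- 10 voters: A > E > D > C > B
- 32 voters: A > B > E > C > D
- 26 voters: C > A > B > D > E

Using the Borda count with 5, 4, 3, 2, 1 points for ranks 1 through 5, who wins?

A

E: 15·5 + 6·1 + 37·2 + 10·4 + 32·3 + 26·1 = 317
C: 15·4 + 6·4 + 37·5 + 10·2 + 32·2 + 26·5 = 483
D: 15·1 + 6·3 + 37·4 + 10·3 + 32·1 + 26·2 = 295
B: 15·3 + 6·2 + 37·1 + 10·1 + 32·4 + 26·3 = 310
A: 15·2 + 6·5 + 37·3 + 10·5 + 32·5 + 26·4 = 485
A has the highest Borda score (485).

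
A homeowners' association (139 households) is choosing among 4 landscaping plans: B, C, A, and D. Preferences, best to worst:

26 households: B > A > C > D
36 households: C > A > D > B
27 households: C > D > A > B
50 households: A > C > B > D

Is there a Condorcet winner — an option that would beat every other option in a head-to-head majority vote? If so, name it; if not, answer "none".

A

A vs B: 113–26 for A.
A vs C: 76–63 for A.
A vs D: 112–27 for A.
A beats every other option head-to-head.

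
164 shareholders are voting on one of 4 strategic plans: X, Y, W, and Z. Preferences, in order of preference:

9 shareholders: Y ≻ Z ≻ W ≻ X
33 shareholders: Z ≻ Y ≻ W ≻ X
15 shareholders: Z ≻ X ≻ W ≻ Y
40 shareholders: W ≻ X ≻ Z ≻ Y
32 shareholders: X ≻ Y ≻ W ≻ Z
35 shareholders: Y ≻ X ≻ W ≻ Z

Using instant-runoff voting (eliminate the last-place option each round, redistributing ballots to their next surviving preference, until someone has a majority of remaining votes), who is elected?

Z

Round 1: X 32, Y 44, W 40, Z 48. Eliminate X.
Round 2: Y 76, W 40, Z 48. Eliminate W.
Round 3: Y 76, Z 88. Z has a majority.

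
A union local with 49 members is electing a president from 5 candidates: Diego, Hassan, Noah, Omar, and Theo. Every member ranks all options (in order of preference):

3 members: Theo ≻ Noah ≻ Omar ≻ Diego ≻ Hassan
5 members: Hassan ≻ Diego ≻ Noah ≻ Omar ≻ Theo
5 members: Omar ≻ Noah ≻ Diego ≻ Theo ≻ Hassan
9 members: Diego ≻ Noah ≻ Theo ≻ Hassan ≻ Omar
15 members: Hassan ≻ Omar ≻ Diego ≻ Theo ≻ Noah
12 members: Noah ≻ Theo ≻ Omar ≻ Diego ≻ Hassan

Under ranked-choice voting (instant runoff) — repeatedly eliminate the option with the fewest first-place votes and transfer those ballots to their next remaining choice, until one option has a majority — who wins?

Round 1: Diego 9, Hassan 20, Noah 12, Omar 5, Theo 3. Eliminate Theo.
Round 2: Diego 9, Hassan 20, Noah 15, Omar 5. Eliminate Omar.
Round 3: Diego 9, Hassan 20, Noah 20. Eliminate Diego.
Round 4: Hassan 20, Noah 29. Noah has a majority.

Noah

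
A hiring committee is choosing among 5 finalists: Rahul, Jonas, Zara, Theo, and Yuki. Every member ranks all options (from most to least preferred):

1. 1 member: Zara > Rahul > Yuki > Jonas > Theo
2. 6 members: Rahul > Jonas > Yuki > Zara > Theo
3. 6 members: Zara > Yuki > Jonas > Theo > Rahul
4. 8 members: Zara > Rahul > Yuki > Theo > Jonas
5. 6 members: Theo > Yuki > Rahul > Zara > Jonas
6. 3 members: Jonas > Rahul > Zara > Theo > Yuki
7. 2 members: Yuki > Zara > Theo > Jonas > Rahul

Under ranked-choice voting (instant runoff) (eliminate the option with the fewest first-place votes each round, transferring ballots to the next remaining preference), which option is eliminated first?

Round 1: Rahul 6, Jonas 3, Zara 15, Theo 6, Yuki 2. Eliminate Yuki.

Yuki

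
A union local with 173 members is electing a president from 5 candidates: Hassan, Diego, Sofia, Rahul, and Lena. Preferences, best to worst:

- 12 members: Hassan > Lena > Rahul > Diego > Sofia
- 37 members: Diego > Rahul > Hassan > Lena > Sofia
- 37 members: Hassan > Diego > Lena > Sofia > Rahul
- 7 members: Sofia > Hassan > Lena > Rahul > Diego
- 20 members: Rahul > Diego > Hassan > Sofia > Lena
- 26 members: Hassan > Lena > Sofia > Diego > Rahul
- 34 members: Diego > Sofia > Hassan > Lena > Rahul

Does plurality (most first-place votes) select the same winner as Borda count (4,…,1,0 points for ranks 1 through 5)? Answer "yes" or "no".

Plurality — first-place votes: Hassan 75, Diego 71, Sofia 7, Rahul 20, Lena 0. Winner: Hassan.
Borda — scores: Hassan 503, Diego 493, Sofia 239, Rahul 222, Lena 273. Winner: Hassan.
The two methods agree.

yes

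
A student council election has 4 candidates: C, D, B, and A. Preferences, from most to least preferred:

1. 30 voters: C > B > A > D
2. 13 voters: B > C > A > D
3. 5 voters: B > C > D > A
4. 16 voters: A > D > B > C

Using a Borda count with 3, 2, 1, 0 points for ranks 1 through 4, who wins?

B

C: 30·3 + 13·2 + 5·2 + 16·0 = 126
D: 30·0 + 13·0 + 5·1 + 16·2 = 37
B: 30·2 + 13·3 + 5·3 + 16·1 = 130
A: 30·1 + 13·1 + 5·0 + 16·3 = 91
B has the highest Borda score (130).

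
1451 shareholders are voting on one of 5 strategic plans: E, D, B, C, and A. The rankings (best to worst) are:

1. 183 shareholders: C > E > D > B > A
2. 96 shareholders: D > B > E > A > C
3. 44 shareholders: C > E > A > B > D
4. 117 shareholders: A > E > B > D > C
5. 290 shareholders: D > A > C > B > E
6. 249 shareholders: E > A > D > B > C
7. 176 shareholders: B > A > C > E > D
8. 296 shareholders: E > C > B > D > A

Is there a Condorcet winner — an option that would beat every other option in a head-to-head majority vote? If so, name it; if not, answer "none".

E

E vs D: 1065–386 for E.
E vs B: 889–562 for E.
E vs C: 758–693 for E.
E vs A: 868–583 for E.
E beats every other option head-to-head.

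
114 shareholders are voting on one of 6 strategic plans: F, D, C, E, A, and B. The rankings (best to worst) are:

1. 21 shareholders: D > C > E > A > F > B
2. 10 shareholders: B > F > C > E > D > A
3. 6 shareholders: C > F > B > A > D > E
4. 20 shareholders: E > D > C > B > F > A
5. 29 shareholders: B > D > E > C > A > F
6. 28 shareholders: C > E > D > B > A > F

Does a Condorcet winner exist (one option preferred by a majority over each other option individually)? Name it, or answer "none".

none

Checking pairwise contests:
D beats F 98–16.
E beats D 58–56.
D beats C 70–44.
C beats E 65–49.
D beats A 108–6.
D beats B 69–45.
Every option loses at least one head-to-head, so there is no Condorcet winner.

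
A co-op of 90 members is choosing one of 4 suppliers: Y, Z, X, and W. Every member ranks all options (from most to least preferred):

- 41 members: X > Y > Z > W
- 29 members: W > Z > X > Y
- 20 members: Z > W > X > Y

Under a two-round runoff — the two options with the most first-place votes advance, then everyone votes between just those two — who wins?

Round 1 first-place votes: Y 0, Z 20, X 41, W 29.
X and W advance.
Runoff: X is preferred to W by 41 voters; W by 49.
W wins the runoff.

W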